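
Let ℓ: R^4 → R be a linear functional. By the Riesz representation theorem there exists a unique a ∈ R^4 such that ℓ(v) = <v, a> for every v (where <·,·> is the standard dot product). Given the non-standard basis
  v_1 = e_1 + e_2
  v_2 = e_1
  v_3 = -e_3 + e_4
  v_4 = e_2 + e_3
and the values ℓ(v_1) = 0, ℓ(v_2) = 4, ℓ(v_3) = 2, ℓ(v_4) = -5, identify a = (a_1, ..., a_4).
a = (4, -4, -1, 1)

Write a = (a_1, ..., a_4) in the standard basis. For each basis vector v_i, ℓ(v_i) = <v_i, a> is a linear equation in the a_j's. Collect the n equations into a matrix system V a = ℓ, where row i of V is v_i (expressed in the standard basis). Since V is invertible (lower-triangular with 1s on the diagonal, up to permutation), solve by back-substitution:
  V =
[[1, 1, 0, 0],
 [1, 0, 0, 0],
 [0, 0, -1, 1],
 [0, 1, 1, 0]]
  V a = (0, 4, 2, -5)
Solving gives a = (4, -4, -1, 1).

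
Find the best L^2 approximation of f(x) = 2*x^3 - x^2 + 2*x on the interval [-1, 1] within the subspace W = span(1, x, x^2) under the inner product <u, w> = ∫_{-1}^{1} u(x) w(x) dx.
g(x) = -x^2 + 16*x/5

The best approximation g ∈ W is the orthogonal projection of f onto W. Writing g = a_0 + a_1 x + a_2 x^2, the coefficients solve the normal equations G · a = b where
  G_{ij} = <φ_i, φ_j> and b_i = <f, φ_i>, with φ_0 = 1, φ_1 = x, φ_2 = x^2.
G =
  [2, 0, 2/3]
  [0, 2/3, 0]
  [2/3, 0, 2/5],
b = (-2/3, 32/15, -2/5).
Solving gives a_0 = 0, a_1 = 16/5, a_2 = -1, so
  g(x) = -x^2 + 16*x/5.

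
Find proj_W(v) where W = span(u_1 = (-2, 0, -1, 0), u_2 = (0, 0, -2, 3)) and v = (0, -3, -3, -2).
proj_W(v) = (-78/61, 0, -27/61, -18/61)

Set up U = [u_1 | ... | u_2] ∈ R^(4×2). The projector onto W = col(U) is P = U (U^T U)^(-1) U^T.
Compute U^T U =
  [5, 2]
  [2, 13],
and U^T v = (3, 0).
Solve U^T U · c = U^T v for the coefficients: c = (39/61, -6/61). The projection is proj_W(v) = U c.
Check: (v - proj_W(v)) · u_1 = 0  (should be 0).
Check: (v - proj_W(v)) · u_2 = 0  (should be 0).
Result: proj_W(v) = (-78/61, 0, -27/61, -18/61).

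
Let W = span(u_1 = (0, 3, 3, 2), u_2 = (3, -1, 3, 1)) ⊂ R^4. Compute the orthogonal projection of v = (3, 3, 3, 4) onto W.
proj_W(v) = (315/188, 447/188, 867/188, 473/188)

Set up U = [u_1 | ... | u_2] ∈ R^(4×2). The projector onto W = col(U) is P = U (U^T U)^(-1) U^T.
Compute U^T U =
  [22, 8]
  [8, 20],
and U^T v = (26, 19).
Solve U^T U · c = U^T v for the coefficients: c = (46/47, 105/188). The projection is proj_W(v) = U c.
Check: (v - proj_W(v)) · u_1 = 0  (should be 0).
Check: (v - proj_W(v)) · u_2 = 0  (should be 0).
Result: proj_W(v) = (315/188, 447/188, 867/188, 473/188).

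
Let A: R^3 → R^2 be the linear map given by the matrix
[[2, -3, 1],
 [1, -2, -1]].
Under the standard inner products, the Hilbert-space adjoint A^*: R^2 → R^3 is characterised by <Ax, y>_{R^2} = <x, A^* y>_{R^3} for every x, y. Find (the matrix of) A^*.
A^* = A^T =
[[2, 1],
 [-3, -2],
 [1, -1]]

For real matrices with standard dot products, the defining identity <Ax, y> = <x, A^* y> gives (Ax)^T y = x^T (A^*) y, i.e. x^T A^T y = x^T (A^*) y. Since this holds for all x, y, we must have A^* = A^T. Therefore
A^* =
[[2, 1],
 [-3, -2],
 [1, -1]].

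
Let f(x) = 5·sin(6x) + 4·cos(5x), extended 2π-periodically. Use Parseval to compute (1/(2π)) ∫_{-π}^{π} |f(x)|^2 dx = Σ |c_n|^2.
Σ |c_n|^2 = 41/2

Expand |f|^2 and use orthogonality of {sin(nx), cos(mx)} on [-π, π]:
  ∫_{-π}^{π} sin(nx)^2 dx = π, ∫ cos(mx)^2 dx = π, and cross terms integrate to 0.
So ∫_{-π}^{π} f(x)^2 dx = 5^2 · π + 4^2 · π = (25 + 16)π.
Divide by 2π: (25 + 16)/2 = 41/2.
By Parseval, this equals Σ |c_n|^2.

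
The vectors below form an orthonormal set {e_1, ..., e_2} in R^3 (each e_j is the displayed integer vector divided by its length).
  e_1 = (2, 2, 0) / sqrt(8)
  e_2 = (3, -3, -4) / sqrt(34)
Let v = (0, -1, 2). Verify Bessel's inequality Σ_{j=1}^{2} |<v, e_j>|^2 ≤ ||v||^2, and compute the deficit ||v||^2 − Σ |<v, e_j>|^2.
Σ |<v, e_j>|^2 = 21/17; ||v||^2 = 5; deficit = 64/17

Write each e_j = u_j / sqrt(<u_j, u_j>) where u_j is the displayed integer vector. Then <v, e_j> = <v, u_j> / sqrt(<u_j, u_j>), so |<v, e_j>|^2 = <v, u_j>^2 / <u_j, u_j>.
Coefficients: <v, e_1> = -2/sqrt(8), <v, e_2> = -5/sqrt(34).
Square and sum: Σ |<v, e_j>|^2 = 21/17.
Compute ||v||^2 = v·v = 5.
Deficit = 5 − 21/17 = 64/17 ≥ 0, confirming Bessel's inequality. (The deficit equals ||v − Σ <v,e_j> e_j||^2, the squared distance from v to span{e_j}.)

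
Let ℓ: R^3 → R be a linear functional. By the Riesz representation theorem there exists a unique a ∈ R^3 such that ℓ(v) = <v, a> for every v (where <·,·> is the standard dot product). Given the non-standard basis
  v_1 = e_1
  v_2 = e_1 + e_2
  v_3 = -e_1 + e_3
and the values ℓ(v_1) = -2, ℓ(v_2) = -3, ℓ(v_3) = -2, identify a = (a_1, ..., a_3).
a = (-2, -1, -4)

Write a = (a_1, ..., a_3) in the standard basis. For each basis vector v_i, ℓ(v_i) = <v_i, a> is a linear equation in the a_j's. Collect the n equations into a matrix system V a = ℓ, where row i of V is v_i (expressed in the standard basis). Since V is invertible (lower-triangular with 1s on the diagonal, up to permutation), solve by back-substitution:
  V =
[[1, 0, 0],
 [1, 1, 0],
 [-1, 0, 1]]
  V a = (-2, -3, -2)
Solving gives a = (-2, -1, -4).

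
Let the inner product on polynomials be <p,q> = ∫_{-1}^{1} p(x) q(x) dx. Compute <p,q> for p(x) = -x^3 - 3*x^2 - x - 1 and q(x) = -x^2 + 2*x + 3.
<p,q> = -184/15

Expand the product: p(x)·q(x) = x^5 + x^4 - 8*x^3 - 10*x^2 - 5*x - 3.
∫_{-1}^{1} of each monomial x^k gives [2/(k+1) if k even, 0 if k odd]. Integrating term-by-term (or equivalently evaluating the antiderivative F(x) = x^6/6 + x^5/5 - 2*x^4 - 10*x^3/3 - 5*x^2/2 - 3*x at the endpoints):
  F(1) − F(−1) = -157/15 − (9/5) = -184/15.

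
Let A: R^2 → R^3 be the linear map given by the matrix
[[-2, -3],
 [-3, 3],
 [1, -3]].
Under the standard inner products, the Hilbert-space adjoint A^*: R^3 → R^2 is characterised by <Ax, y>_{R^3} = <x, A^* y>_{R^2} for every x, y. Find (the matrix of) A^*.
A^* = A^T =
[[-2, -3, 1],
 [-3, 3, -3]]

For real matrices with standard dot products, the defining identity <Ax, y> = <x, A^* y> gives (Ax)^T y = x^T (A^*) y, i.e. x^T A^T y = x^T (A^*) y. Since this holds for all x, y, we must have A^* = A^T. Therefore
A^* =
[[-2, -3, 1],
 [-3, 3, -3]].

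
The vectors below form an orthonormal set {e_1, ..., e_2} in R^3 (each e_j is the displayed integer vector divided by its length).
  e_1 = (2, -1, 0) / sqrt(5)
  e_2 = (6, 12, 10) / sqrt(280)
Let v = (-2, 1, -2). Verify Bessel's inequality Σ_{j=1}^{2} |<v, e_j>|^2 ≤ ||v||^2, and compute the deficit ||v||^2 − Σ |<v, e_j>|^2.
Σ |<v, e_j>|^2 = 45/7; ||v||^2 = 9; deficit = 18/7

Write each e_j = u_j / sqrt(<u_j, u_j>) where u_j is the displayed integer vector. Then <v, e_j> = <v, u_j> / sqrt(<u_j, u_j>), so |<v, e_j>|^2 = <v, u_j>^2 / <u_j, u_j>.
Coefficients: <v, e_1> = -5/sqrt(5), <v, e_2> = -20/sqrt(280).
Square and sum: Σ |<v, e_j>|^2 = 45/7.
Compute ||v||^2 = v·v = 9.
Deficit = 9 − 45/7 = 18/7 ≥ 0, confirming Bessel's inequality. (The deficit equals ||v − Σ <v,e_j> e_j||^2, the squared distance from v to span{e_j}.)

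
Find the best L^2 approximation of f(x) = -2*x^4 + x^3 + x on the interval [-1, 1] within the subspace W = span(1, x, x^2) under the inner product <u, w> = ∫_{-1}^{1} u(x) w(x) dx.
g(x) = -12*x^2/7 + 8*x/5 + 6/35

The best approximation g ∈ W is the orthogonal projection of f onto W. Writing g = a_0 + a_1 x + a_2 x^2, the coefficients solve the normal equations G · a = b where
  G_{ij} = <φ_i, φ_j> and b_i = <f, φ_i>, with φ_0 = 1, φ_1 = x, φ_2 = x^2.
G =
  [2, 0, 2/3]
  [0, 2/3, 0]
  [2/3, 0, 2/5],
b = (-4/5, 16/15, -4/7).
Solving gives a_0 = 6/35, a_1 = 8/5, a_2 = -12/7, so
  g(x) = -12*x^2/7 + 8*x/5 + 6/35.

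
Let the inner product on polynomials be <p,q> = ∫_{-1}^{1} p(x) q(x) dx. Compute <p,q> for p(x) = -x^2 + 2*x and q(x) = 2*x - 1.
<p,q> = 10/3

Expand the product: p(x)·q(x) = -2*x^3 + 5*x^2 - 2*x.
∫_{-1}^{1} of each monomial x^k gives [2/(k+1) if k even, 0 if k odd]. Integrating term-by-term (or equivalently evaluating the antiderivative F(x) = -x^4/2 + 5*x^3/3 - x^2 at the endpoints):
  F(1) − F(−1) = 1/6 − (-19/6) = 10/3.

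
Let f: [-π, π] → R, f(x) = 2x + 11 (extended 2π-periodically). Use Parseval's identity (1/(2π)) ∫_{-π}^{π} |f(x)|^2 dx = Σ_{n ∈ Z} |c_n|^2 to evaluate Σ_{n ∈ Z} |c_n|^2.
Σ |c_n|^2 = 4π^2/3 + 121

Expand and integrate term by term over [-π, π]:
  ∫ (2x)^2 dx = 4·(2π^3/3); ∫ 2·2·(11)·x dx = 0 (odd integrand); ∫ 11^2 dx = 121·2π.
So (1/(2π)) ∫_{-π}^{π} (2x + 11)^2 dx = 4π^2/3 + 121 = 4π^2/3 + 121.
Parseval ⇒ Σ |c_n|^2 = 4π^2/3 + 121.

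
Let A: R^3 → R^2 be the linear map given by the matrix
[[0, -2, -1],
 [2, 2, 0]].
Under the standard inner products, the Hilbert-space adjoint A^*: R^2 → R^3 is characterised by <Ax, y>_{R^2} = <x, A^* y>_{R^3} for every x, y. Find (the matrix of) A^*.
A^* = A^T =
[[0, 2],
 [-2, 2],
 [-1, 0]]

For real matrices with standard dot products, the defining identity <Ax, y> = <x, A^* y> gives (Ax)^T y = x^T (A^*) y, i.e. x^T A^T y = x^T (A^*) y. Since this holds for all x, y, we must have A^* = A^T. Therefore
A^* =
[[0, 2],
 [-2, 2],
 [-1, 0]].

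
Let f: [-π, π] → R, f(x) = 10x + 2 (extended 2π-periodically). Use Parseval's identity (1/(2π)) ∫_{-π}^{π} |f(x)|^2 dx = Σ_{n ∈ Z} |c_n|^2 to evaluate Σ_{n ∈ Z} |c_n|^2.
Σ |c_n|^2 = 100π^2/3 + 4

Expand and integrate term by term over [-π, π]:
  ∫ (10x)^2 dx = 100·(2π^3/3); ∫ 2·10·(2)·x dx = 0 (odd integrand); ∫ 2^2 dx = 4·2π.
So (1/(2π)) ∫_{-π}^{π} (10x + 2)^2 dx = 100π^2/3 + 4 = 100π^2/3 + 4.
Parseval ⇒ Σ |c_n|^2 = 100π^2/3 + 4.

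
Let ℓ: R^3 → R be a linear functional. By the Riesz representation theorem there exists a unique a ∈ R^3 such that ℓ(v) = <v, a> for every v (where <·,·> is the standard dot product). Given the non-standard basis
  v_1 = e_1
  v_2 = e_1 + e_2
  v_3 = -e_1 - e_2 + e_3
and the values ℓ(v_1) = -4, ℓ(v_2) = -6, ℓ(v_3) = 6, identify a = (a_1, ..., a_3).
a = (-4, -2, 0)

Write a = (a_1, ..., a_3) in the standard basis. For each basis vector v_i, ℓ(v_i) = <v_i, a> is a linear equation in the a_j's. Collect the n equations into a matrix system V a = ℓ, where row i of V is v_i (expressed in the standard basis). Since V is invertible (lower-triangular with 1s on the diagonal, up to permutation), solve by back-substitution:
  V =
[[1, 0, 0],
 [1, 1, 0],
 [-1, -1, 1]]
  V a = (-4, -6, 6)
Solving gives a = (-4, -2, 0).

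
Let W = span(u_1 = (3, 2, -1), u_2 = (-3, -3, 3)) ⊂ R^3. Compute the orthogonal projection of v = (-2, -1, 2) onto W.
proj_W(v) = (-5/3, -5/3, 5/3)

Set up U = [u_1 | ... | u_2] ∈ R^(3×2). The projector onto W = col(U) is P = U (U^T U)^(-1) U^T.
Compute U^T U =
  [14, -18]
  [-18, 27],
and U^T v = (-10, 15).
Solve U^T U · c = U^T v for the coefficients: c = (0, 5/9). The projection is proj_W(v) = U c.
Check: (v - proj_W(v)) · u_1 = 0  (should be 0).
Check: (v - proj_W(v)) · u_2 = 0  (should be 0).
Result: proj_W(v) = (-5/3, -5/3, 5/3).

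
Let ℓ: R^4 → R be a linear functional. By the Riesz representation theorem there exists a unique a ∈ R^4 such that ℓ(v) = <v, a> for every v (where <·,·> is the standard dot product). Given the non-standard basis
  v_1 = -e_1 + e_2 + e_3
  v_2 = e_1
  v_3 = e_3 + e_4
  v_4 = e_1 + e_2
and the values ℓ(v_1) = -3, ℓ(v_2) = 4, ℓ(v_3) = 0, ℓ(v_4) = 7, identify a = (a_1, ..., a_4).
a = (4, 3, -2, 2)

Write a = (a_1, ..., a_4) in the standard basis. For each basis vector v_i, ℓ(v_i) = <v_i, a> is a linear equation in the a_j's. Collect the n equations into a matrix system V a = ℓ, where row i of V is v_i (expressed in the standard basis). Since V is invertible (lower-triangular with 1s on the diagonal, up to permutation), solve by back-substitution:
  V =
[[-1, 1, 1, 0],
 [1, 0, 0, 0],
 [0, 0, 1, 1],
 [1, 1, 0, 0]]
  V a = (-3, 4, 0, 7)
Solving gives a = (4, 3, -2, 2).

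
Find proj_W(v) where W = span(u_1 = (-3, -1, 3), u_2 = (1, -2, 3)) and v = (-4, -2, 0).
proj_W(v) = (-350/101, 14/101, 126/101)

Set up U = [u_1 | ... | u_2] ∈ R^(3×2). The projector onto W = col(U) is P = U (U^T U)^(-1) U^T.
Compute U^T U =
  [19, 8]
  [8, 14],
and U^T v = (14, 0).
Solve U^T U · c = U^T v for the coefficients: c = (98/101, -56/101). The projection is proj_W(v) = U c.
Check: (v - proj_W(v)) · u_1 = 0  (should be 0).
Check: (v - proj_W(v)) · u_2 = 0  (should be 0).
Result: proj_W(v) = (-350/101, 14/101, 126/101).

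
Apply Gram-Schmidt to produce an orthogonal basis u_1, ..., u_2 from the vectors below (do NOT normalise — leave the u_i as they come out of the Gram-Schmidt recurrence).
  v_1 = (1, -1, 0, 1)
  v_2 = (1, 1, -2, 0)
Orthogonal basis:
  u_1 = (1, -1, 0, 1)
  u_2 = (1, 1, -2, 0)

Apply the Gram-Schmidt recurrence
  u_1 = v_1
  u_i = v_i − Σ_{j<i} ((v_i · u_j) / (u_j · u_j)) · u_j.

Step by step this gives:
  u_1 = (1, -1, 0, 1)
  u_2 = (1, 1, -2, 0)

Orthogonality check:
  u_2 · u_1 = 0 (should be 0)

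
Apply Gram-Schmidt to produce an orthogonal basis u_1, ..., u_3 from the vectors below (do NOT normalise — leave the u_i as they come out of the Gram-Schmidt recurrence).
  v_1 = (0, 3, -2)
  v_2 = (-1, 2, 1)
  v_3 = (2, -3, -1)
Orthogonal basis:
  u_1 = (0, 3, -2)
  u_2 = (-1, 14/13, 21/13)
  u_3 = (35/62, 5/31, 15/62)

Apply the Gram-Schmidt recurrence
  u_1 = v_1
  u_i = v_i − Σ_{j<i} ((v_i · u_j) / (u_j · u_j)) · u_j.

Step by step this gives:
  u_1 = (0, 3, -2)
  u_2 = (-1, 14/13, 21/13)
  u_3 = (35/62, 5/31, 15/62)

Orthogonality check:
  u_2 · u_1 = 0 (should be 0)
  u_3 · u_1 = 0 (should be 0)
  u_3 · u_2 = 0 (should be 0)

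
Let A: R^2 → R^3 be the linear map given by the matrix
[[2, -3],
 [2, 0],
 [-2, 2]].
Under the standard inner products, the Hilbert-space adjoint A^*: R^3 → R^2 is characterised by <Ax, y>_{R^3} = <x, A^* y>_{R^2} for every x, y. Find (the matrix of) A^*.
A^* = A^T =
[[2, 2, -2],
 [-3, 0, 2]]

For real matrices with standard dot products, the defining identity <Ax, y> = <x, A^* y> gives (Ax)^T y = x^T (A^*) y, i.e. x^T A^T y = x^T (A^*) y. Since this holds for all x, y, we must have A^* = A^T. Therefore
A^* =
[[2, 2, -2],
 [-3, 0, 2]].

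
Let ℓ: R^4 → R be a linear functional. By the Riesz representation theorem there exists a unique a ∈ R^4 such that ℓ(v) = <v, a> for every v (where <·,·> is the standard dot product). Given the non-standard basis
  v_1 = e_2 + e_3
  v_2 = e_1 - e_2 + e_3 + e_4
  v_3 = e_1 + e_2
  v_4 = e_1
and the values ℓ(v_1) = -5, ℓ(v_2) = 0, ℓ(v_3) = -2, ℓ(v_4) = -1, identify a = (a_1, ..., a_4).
a = (-1, -1, -4, 4)

Write a = (a_1, ..., a_4) in the standard basis. For each basis vector v_i, ℓ(v_i) = <v_i, a> is a linear equation in the a_j's. Collect the n equations into a matrix system V a = ℓ, where row i of V is v_i (expressed in the standard basis). Since V is invertible (lower-triangular with 1s on the diagonal, up to permutation), solve by back-substitution:
  V =
[[0, 1, 1, 0],
 [1, -1, 1, 1],
 [1, 1, 0, 0],
 [1, 0, 0, 0]]
  V a = (-5, 0, -2, -1)
Solving gives a = (-1, -1, -4, 4).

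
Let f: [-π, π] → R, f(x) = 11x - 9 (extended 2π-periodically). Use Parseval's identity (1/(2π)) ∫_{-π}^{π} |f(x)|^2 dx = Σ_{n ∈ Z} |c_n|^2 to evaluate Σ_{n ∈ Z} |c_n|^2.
Σ |c_n|^2 = 121π^2/3 + 81

Expand and integrate term by term over [-π, π]:
  ∫ (11x)^2 dx = 121·(2π^3/3); ∫ 2·11·(-9)·x dx = 0 (odd integrand); ∫ (-9)^2 dx = 81·2π.
So (1/(2π)) ∫_{-π}^{π} (11x - 9)^2 dx = 121π^2/3 + 81 = 121π^2/3 + 81.
Parseval ⇒ Σ |c_n|^2 = 121π^2/3 + 81.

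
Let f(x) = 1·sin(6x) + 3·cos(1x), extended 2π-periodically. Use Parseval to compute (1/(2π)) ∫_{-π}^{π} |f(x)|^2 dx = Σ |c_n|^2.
Σ |c_n|^2 = 5

Expand |f|^2 and use orthogonality of {sin(nx), cos(mx)} on [-π, π]:
  ∫_{-π}^{π} sin(nx)^2 dx = π, ∫ cos(mx)^2 dx = π, and cross terms integrate to 0.
So ∫_{-π}^{π} f(x)^2 dx = 1^2 · π + 3^2 · π = (1 + 9)π.
Divide by 2π: (1 + 9)/2 = 5.
By Parseval, this equals Σ |c_n|^2.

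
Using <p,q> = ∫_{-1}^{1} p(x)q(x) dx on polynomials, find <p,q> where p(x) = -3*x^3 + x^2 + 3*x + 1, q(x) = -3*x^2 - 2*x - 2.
<p,q> = -152/15

Expand the product: p(x)·q(x) = 9*x^5 + 3*x^4 - 5*x^3 - 11*x^2 - 8*x - 2.
∫_{-1}^{1} of each monomial x^k gives [2/(k+1) if k even, 0 if k odd]. Integrating term-by-term (or equivalently evaluating the antiderivative F(x) = 3*x^6/2 + 3*x^5/5 - 5*x^4/4 - 11*x^3/3 - 4*x^2 - 2*x at the endpoints):
  F(1) − F(−1) = -529/60 − (79/60) = -152/15.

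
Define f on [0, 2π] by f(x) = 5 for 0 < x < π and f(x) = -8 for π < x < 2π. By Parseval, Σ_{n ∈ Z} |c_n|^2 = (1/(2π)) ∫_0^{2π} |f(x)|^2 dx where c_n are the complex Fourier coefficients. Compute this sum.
Σ |c_n|^2 = 89/2

Parseval equates the L^2 energy of f (normalised by 1/(2π)) with the ℓ^2 sum of its Fourier coefficients: (1/(2π)) ∫_0^{2π} |f|^2 = Σ |c_n|^2.
Compute the left side: (1/(2π)) [∫_0^π 5^2 dx + ∫_π^{2π} (-8)^2 dx] = (1/(2π)) · (25π + 64π) = (25 + 64)/2 = 89/2.
So Σ_{n ∈ Z} |c_n|^2 = 89/2.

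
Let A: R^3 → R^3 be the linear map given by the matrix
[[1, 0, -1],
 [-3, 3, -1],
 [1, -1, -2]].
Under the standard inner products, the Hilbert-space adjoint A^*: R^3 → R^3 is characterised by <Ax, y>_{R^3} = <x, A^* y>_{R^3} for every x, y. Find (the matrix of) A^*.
A^* = A^T =
[[1, -3, 1],
 [0, 3, -1],
 [-1, -1, -2]]

For real matrices with standard dot products, the defining identity <Ax, y> = <x, A^* y> gives (Ax)^T y = x^T (A^*) y, i.e. x^T A^T y = x^T (A^*) y. Since this holds for all x, y, we must have A^* = A^T. Therefore
A^* =
[[1, -3, 1],
 [0, 3, -1],
 [-1, -1, -2]].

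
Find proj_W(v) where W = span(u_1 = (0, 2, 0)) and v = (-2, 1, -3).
proj_W(v) = (0, 1, 0)

Set up U = [u_1 | ... | u_1] ∈ R^(3×1). The projector onto W = col(U) is P = U (U^T U)^(-1) U^T.
Compute U^T U =
  [4],
and U^T v = (2).
Solve U^T U · c = U^T v for the coefficients: c = (1/2). The projection is proj_W(v) = U c.
Check: (v - proj_W(v)) · u_1 = 0  (should be 0).
Result: proj_W(v) = (0, 1, 0).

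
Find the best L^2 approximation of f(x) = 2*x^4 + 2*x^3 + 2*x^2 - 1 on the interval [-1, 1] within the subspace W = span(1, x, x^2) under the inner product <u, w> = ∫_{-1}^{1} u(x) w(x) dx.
g(x) = 26*x^2/7 + 6*x/5 - 41/35

The best approximation g ∈ W is the orthogonal projection of f onto W. Writing g = a_0 + a_1 x + a_2 x^2, the coefficients solve the normal equations G · a = b where
  G_{ij} = <φ_i, φ_j> and b_i = <f, φ_i>, with φ_0 = 1, φ_1 = x, φ_2 = x^2.
G =
  [2, 0, 2/3]
  [0, 2/3, 0]
  [2/3, 0, 2/5],
b = (2/15, 4/5, 74/105).
Solving gives a_0 = -41/35, a_1 = 6/5, a_2 = 26/7, so
  g(x) = 26*x^2/7 + 6*x/5 - 41/35.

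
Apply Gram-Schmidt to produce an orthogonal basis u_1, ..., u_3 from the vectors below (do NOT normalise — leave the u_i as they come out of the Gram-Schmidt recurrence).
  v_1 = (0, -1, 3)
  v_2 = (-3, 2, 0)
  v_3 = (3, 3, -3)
Orthogonal basis:
  u_1 = (0, -1, 3)
  u_2 = (-3, 9/5, 3/5)
  u_3 = (12/7, 18/7, 6/7)

Apply the Gram-Schmidt recurrence
  u_1 = v_1
  u_i = v_i − Σ_{j<i} ((v_i · u_j) / (u_j · u_j)) · u_j.

Step by step this gives:
  u_1 = (0, -1, 3)
  u_2 = (-3, 9/5, 3/5)
  u_3 = (12/7, 18/7, 6/7)

Orthogonality check:
  u_2 · u_1 = 0 (should be 0)
  u_3 · u_1 = 0 (should be 0)
  u_3 · u_2 = 0 (should be 0)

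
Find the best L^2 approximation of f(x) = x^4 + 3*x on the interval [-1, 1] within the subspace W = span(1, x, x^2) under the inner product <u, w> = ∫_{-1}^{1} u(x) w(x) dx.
g(x) = 6*x^2/7 + 3*x - 3/35

The best approximation g ∈ W is the orthogonal projection of f onto W. Writing g = a_0 + a_1 x + a_2 x^2, the coefficients solve the normal equations G · a = b where
  G_{ij} = <φ_i, φ_j> and b_i = <f, φ_i>, with φ_0 = 1, φ_1 = x, φ_2 = x^2.
G =
  [2, 0, 2/3]
  [0, 2/3, 0]
  [2/3, 0, 2/5],
b = (2/5, 2, 2/7).
Solving gives a_0 = -3/35, a_1 = 3, a_2 = 6/7, so
  g(x) = 6*x^2/7 + 3*x - 3/35.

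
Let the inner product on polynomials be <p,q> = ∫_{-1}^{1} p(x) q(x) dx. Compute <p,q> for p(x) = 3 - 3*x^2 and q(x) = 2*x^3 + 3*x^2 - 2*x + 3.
<p,q> = 72/5

Expand the product: p(x)·q(x) = -6*x^5 - 9*x^4 + 12*x^3 - 6*x + 9.
∫_{-1}^{1} of each monomial x^k gives [2/(k+1) if k even, 0 if k odd]. Integrating term-by-term (or equivalently evaluating the antiderivative F(x) = -x^6 - 9*x^5/5 + 3*x^4 - 3*x^2 + 9*x at the endpoints):
  F(1) − F(−1) = 31/5 − (-41/5) = 72/5.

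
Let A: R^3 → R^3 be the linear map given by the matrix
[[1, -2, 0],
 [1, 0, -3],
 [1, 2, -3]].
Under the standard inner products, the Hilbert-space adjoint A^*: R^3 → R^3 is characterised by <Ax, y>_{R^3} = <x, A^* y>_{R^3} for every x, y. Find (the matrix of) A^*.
A^* = A^T =
[[1, 1, 1],
 [-2, 0, 2],
 [0, -3, -3]]

For real matrices with standard dot products, the defining identity <Ax, y> = <x, A^* y> gives (Ax)^T y = x^T (A^*) y, i.e. x^T A^T y = x^T (A^*) y. Since this holds for all x, y, we must have A^* = A^T. Therefore
A^* =
[[1, 1, 1],
 [-2, 0, 2],
 [0, -3, -3]].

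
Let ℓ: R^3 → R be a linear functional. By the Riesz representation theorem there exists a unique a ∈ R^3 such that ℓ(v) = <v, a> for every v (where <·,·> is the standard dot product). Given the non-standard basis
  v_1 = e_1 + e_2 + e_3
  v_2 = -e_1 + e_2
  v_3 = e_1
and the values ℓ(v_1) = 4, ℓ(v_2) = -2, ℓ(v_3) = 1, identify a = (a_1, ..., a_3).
a = (1, -1, 4)

Write a = (a_1, ..., a_3) in the standard basis. For each basis vector v_i, ℓ(v_i) = <v_i, a> is a linear equation in the a_j's. Collect the n equations into a matrix system V a = ℓ, where row i of V is v_i (expressed in the standard basis). Since V is invertible (lower-triangular with 1s on the diagonal, up to permutation), solve by back-substitution:
  V =
[[1, 1, 1],
 [-1, 1, 0],
 [1, 0, 0]]
  V a = (4, -2, 1)
Solving gives a = (1, -1, 4).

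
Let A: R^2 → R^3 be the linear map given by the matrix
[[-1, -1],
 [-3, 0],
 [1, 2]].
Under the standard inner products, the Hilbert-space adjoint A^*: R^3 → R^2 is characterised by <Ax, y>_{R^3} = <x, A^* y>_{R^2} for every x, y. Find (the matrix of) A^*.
A^* = A^T =
[[-1, -3, 1],
 [-1, 0, 2]]

For real matrices with standard dot products, the defining identity <Ax, y> = <x, A^* y> gives (Ax)^T y = x^T (A^*) y, i.e. x^T A^T y = x^T (A^*) y. Since this holds for all x, y, we must have A^* = A^T. Therefore
A^* =
[[-1, -3, 1],
 [-1, 0, 2]].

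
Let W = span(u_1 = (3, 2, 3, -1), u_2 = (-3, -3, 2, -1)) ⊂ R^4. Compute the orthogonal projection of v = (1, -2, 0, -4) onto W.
proj_W(v) = (-12/31, -61/93, 149/93, -2/3)

Set up U = [u_1 | ... | u_2] ∈ R^(4×2). The projector onto W = col(U) is P = U (U^T U)^(-1) U^T.
Compute U^T U =
  [23, -8]
  [-8, 23],
and U^T v = (3, 7).
Solve U^T U · c = U^T v for the coefficients: c = (25/93, 37/93). The projection is proj_W(v) = U c.
Check: (v - proj_W(v)) · u_1 = 0  (should be 0).
Check: (v - proj_W(v)) · u_2 = 0  (should be 0).
Result: proj_W(v) = (-12/31, -61/93, 149/93, -2/3).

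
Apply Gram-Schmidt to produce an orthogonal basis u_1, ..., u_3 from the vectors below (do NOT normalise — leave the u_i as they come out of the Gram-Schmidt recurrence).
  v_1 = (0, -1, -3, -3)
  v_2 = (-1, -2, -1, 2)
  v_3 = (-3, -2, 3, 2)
Orthogonal basis:
  u_1 = (0, -1, -3, -3)
  u_2 = (-1, -39/19, -22/19, 35/19)
  u_3 = (-428/189, -74/63, 340/189, -38/27)

Apply the Gram-Schmidt recurrence
  u_1 = v_1
  u_i = v_i − Σ_{j<i} ((v_i · u_j) / (u_j · u_j)) · u_j.

Step by step this gives:
  u_1 = (0, -1, -3, -3)
  u_2 = (-1, -39/19, -22/19, 35/19)
  u_3 = (-428/189, -74/63, 340/189, -38/27)

Orthogonality check:
  u_2 · u_1 = 0 (should be 0)
  u_3 · u_1 = 0 (should be 0)
  u_3 · u_2 = 0 (should be 0)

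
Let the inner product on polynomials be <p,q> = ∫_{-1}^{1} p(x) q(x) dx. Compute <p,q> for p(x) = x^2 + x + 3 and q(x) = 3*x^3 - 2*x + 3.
<p,q> = 298/15

Expand the product: p(x)·q(x) = 3*x^5 + 3*x^4 + 7*x^3 + x^2 - 3*x + 9.
∫_{-1}^{1} of each monomial x^k gives [2/(k+1) if k even, 0 if k odd]. Integrating term-by-term (or equivalently evaluating the antiderivative F(x) = x^6/2 + 3*x^5/5 + 7*x^4/4 + x^3/3 - 3*x^2/2 + 9*x at the endpoints):
  F(1) − F(−1) = 641/60 − (-551/60) = 298/15.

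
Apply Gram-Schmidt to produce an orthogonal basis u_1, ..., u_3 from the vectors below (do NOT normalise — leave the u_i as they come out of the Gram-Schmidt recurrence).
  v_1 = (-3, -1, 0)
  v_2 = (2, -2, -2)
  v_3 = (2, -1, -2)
Orthogonal basis:
  u_1 = (-3, -1, 0)
  u_2 = (4/5, -12/5, -2)
  u_3 = (-3/26, 9/26, -6/13)

Apply the Gram-Schmidt recurrence
  u_1 = v_1
  u_i = v_i − Σ_{j<i} ((v_i · u_j) / (u_j · u_j)) · u_j.

Step by step this gives:
  u_1 = (-3, -1, 0)
  u_2 = (4/5, -12/5, -2)
  u_3 = (-3/26, 9/26, -6/13)

Orthogonality check:
  u_2 · u_1 = 0 (should be 0)
  u_3 · u_1 = 0 (should be 0)
  u_3 · u_2 = 0 (should be 0)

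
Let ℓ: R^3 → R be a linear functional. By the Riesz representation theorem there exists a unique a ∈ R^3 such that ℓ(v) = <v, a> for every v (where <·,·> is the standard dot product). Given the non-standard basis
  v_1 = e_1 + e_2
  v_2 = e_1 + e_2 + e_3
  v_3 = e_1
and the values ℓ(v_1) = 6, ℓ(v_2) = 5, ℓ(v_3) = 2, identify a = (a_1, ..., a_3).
a = (2, 4, -1)

Write a = (a_1, ..., a_3) in the standard basis. For each basis vector v_i, ℓ(v_i) = <v_i, a> is a linear equation in the a_j's. Collect the n equations into a matrix system V a = ℓ, where row i of V is v_i (expressed in the standard basis). Since V is invertible (lower-triangular with 1s on the diagonal, up to permutation), solve by back-substitution:
  V =
[[1, 1, 0],
 [1, 1, 1],
 [1, 0, 0]]
  V a = (6, 5, 2)
Solving gives a = (2, 4, -1).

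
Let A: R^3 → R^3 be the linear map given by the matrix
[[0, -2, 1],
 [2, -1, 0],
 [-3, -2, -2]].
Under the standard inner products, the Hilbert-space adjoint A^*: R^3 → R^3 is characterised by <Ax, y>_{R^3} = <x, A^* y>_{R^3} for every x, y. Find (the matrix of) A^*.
A^* = A^T =
[[0, 2, -3],
 [-2, -1, -2],
 [1, 0, -2]]

For real matrices with standard dot products, the defining identity <Ax, y> = <x, A^* y> gives (Ax)^T y = x^T (A^*) y, i.e. x^T A^T y = x^T (A^*) y. Since this holds for all x, y, we must have A^* = A^T. Therefore
A^* =
[[0, 2, -3],
 [-2, -1, -2],
 [1, 0, -2]].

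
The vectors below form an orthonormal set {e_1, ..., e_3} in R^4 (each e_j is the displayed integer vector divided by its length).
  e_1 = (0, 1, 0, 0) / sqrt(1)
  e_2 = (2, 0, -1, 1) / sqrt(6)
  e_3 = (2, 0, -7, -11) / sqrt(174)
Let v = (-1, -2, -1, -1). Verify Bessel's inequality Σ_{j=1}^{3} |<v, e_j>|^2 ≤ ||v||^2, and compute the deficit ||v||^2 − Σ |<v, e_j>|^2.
Σ |<v, e_j>|^2 = 178/29; ||v||^2 = 7; deficit = 25/29

Write each e_j = u_j / sqrt(<u_j, u_j>) where u_j is the displayed integer vector. Then <v, e_j> = <v, u_j> / sqrt(<u_j, u_j>), so |<v, e_j>|^2 = <v, u_j>^2 / <u_j, u_j>.
Coefficients: <v, e_1> = -2/sqrt(1), <v, e_2> = -2/sqrt(6), <v, e_3> = 16/sqrt(174).
Square and sum: Σ |<v, e_j>|^2 = 178/29.
Compute ||v||^2 = v·v = 7.
Deficit = 7 − 178/29 = 25/29 ≥ 0, confirming Bessel's inequality. (The deficit equals ||v − Σ <v,e_j> e_j||^2, the squared distance from v to span{e_j}.)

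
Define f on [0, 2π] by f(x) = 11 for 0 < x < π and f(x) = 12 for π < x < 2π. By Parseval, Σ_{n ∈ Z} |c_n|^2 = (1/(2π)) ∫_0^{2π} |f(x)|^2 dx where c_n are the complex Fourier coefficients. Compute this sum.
Σ |c_n|^2 = 265/2

Parseval equates the L^2 energy of f (normalised by 1/(2π)) with the ℓ^2 sum of its Fourier coefficients: (1/(2π)) ∫_0^{2π} |f|^2 = Σ |c_n|^2.
Compute the left side: (1/(2π)) [∫_0^π 11^2 dx + ∫_π^{2π} 12^2 dx] = (1/(2π)) · (121π + 144π) = (121 + 144)/2 = 265/2.
So Σ_{n ∈ Z} |c_n|^2 = 265/2.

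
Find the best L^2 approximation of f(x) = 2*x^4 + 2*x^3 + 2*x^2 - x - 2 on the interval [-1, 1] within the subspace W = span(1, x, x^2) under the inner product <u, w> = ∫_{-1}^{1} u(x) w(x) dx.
g(x) = 26*x^2/7 + x/5 - 76/35

The best approximation g ∈ W is the orthogonal projection of f onto W. Writing g = a_0 + a_1 x + a_2 x^2, the coefficients solve the normal equations G · a = b where
  G_{ij} = <φ_i, φ_j> and b_i = <f, φ_i>, with φ_0 = 1, φ_1 = x, φ_2 = x^2.
G =
  [2, 0, 2/3]
  [0, 2/3, 0]
  [2/3, 0, 2/5],
b = (-28/15, 2/15, 4/105).
Solving gives a_0 = -76/35, a_1 = 1/5, a_2 = 26/7, so
  g(x) = 26*x^2/7 + x/5 - 76/35.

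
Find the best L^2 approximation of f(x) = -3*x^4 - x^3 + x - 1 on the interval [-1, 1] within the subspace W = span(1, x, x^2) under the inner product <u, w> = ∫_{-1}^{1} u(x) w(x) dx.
g(x) = -18*x^2/7 + 2*x/5 - 26/35

The best approximation g ∈ W is the orthogonal projection of f onto W. Writing g = a_0 + a_1 x + a_2 x^2, the coefficients solve the normal equations G · a = b where
  G_{ij} = <φ_i, φ_j> and b_i = <f, φ_i>, with φ_0 = 1, φ_1 = x, φ_2 = x^2.
G =
  [2, 0, 2/3]
  [0, 2/3, 0]
  [2/3, 0, 2/5],
b = (-16/5, 4/15, -32/21).
Solving gives a_0 = -26/35, a_1 = 2/5, a_2 = -18/7, so
  g(x) = -18*x^2/7 + 2*x/5 - 26/35.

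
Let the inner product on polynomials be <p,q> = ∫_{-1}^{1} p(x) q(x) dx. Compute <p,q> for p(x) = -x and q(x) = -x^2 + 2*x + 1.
<p,q> = -4/3

Expand the product: p(x)·q(x) = x^3 - 2*x^2 - x.
∫_{-1}^{1} of each monomial x^k gives [2/(k+1) if k even, 0 if k odd]. Integrating term-by-term (or equivalently evaluating the antiderivative F(x) = x^4/4 - 2*x^3/3 - x^2/2 at the endpoints):
  F(1) − F(−1) = -11/12 − (5/12) = -4/3.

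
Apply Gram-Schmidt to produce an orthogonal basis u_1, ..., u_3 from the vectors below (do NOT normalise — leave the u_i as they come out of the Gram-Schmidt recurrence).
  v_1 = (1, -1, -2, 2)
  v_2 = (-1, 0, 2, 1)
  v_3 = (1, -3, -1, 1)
Orthogonal basis:
  u_1 = (1, -1, -2, 2)
  u_2 = (-7/10, -3/10, 7/5, 8/5)
  u_3 = (13/51, -37/17, 25/51, -37/51)

Apply the Gram-Schmidt recurrence
  u_1 = v_1
  u_i = v_i − Σ_{j<i} ((v_i · u_j) / (u_j · u_j)) · u_j.

Step by step this gives:
  u_1 = (1, -1, -2, 2)
  u_2 = (-7/10, -3/10, 7/5, 8/5)
  u_3 = (13/51, -37/17, 25/51, -37/51)

Orthogonality check:
  u_2 · u_1 = 0 (should be 0)
  u_3 · u_1 = 0 (should be 0)
  u_3 · u_2 = 0 (should be 0)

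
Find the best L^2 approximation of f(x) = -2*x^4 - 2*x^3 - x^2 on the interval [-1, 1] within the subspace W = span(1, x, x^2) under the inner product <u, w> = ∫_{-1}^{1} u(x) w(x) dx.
g(x) = -19*x^2/7 - 6*x/5 + 6/35

The best approximation g ∈ W is the orthogonal projection of f onto W. Writing g = a_0 + a_1 x + a_2 x^2, the coefficients solve the normal equations G · a = b where
  G_{ij} = <φ_i, φ_j> and b_i = <f, φ_i>, with φ_0 = 1, φ_1 = x, φ_2 = x^2.
G =
  [2, 0, 2/3]
  [0, 2/3, 0]
  [2/3, 0, 2/5],
b = (-22/15, -4/5, -34/35).
Solving gives a_0 = 6/35, a_1 = -6/5, a_2 = -19/7, so
  g(x) = -19*x^2/7 - 6*x/5 + 6/35.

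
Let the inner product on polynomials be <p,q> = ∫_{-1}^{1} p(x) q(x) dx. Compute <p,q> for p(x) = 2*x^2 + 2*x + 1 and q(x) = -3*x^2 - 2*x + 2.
<p,q> = -2/5

Expand the product: p(x)·q(x) = -6*x^4 - 10*x^3 - 3*x^2 + 2*x + 2.
∫_{-1}^{1} of each monomial x^k gives [2/(k+1) if k even, 0 if k odd]. Integrating term-by-term (or equivalently evaluating the antiderivative F(x) = -6*x^5/5 - 5*x^4/2 - x^3 + x^2 + 2*x at the endpoints):
  F(1) − F(−1) = -17/10 − (-13/10) = -2/5.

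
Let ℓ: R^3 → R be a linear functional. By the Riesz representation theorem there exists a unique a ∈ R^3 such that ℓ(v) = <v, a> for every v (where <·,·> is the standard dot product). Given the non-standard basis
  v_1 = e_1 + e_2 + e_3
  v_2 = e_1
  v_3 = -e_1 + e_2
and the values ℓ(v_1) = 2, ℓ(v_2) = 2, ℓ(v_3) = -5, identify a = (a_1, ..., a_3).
a = (2, -3, 3)

Write a = (a_1, ..., a_3) in the standard basis. For each basis vector v_i, ℓ(v_i) = <v_i, a> is a linear equation in the a_j's. Collect the n equations into a matrix system V a = ℓ, where row i of V is v_i (expressed in the standard basis). Since V is invertible (lower-triangular with 1s on the diagonal, up to permutation), solve by back-substitution:
  V =
[[1, 1, 1],
 [1, 0, 0],
 [-1, 1, 0]]
  V a = (2, 2, -5)
Solving gives a = (2, -3, 3).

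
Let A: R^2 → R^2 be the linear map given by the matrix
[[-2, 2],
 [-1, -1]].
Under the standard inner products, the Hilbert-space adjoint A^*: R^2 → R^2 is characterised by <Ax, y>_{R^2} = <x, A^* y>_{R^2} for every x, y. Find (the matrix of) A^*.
A^* = A^T =
[[-2, -1],
 [2, -1]]

For real matrices with standard dot products, the defining identity <Ax, y> = <x, A^* y> gives (Ax)^T y = x^T (A^*) y, i.e. x^T A^T y = x^T (A^*) y. Since this holds for all x, y, we must have A^* = A^T. Therefore
A^* =
[[-2, -1],
 [2, -1]].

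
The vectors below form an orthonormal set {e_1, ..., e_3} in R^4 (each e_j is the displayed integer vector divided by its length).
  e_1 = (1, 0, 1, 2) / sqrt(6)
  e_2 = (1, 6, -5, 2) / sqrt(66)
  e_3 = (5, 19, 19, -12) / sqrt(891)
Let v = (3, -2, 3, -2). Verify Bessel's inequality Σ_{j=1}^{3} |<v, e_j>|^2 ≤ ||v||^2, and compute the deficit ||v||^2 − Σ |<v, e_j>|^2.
Σ |<v, e_j>|^2 = 1322/81; ||v||^2 = 26; deficit = 784/81

Write each e_j = u_j / sqrt(<u_j, u_j>) where u_j is the displayed integer vector. Then <v, e_j> = <v, u_j> / sqrt(<u_j, u_j>), so |<v, e_j>|^2 = <v, u_j>^2 / <u_j, u_j>.
Coefficients: <v, e_1> = 2/sqrt(6), <v, e_2> = -28/sqrt(66), <v, e_3> = 58/sqrt(891).
Square and sum: Σ |<v, e_j>|^2 = 1322/81.
Compute ||v||^2 = v·v = 26.
Deficit = 26 − 1322/81 = 784/81 ≥ 0, confirming Bessel's inequality. (The deficit equals ||v − Σ <v,e_j> e_j||^2, the squared distance from v to span{e_j}.)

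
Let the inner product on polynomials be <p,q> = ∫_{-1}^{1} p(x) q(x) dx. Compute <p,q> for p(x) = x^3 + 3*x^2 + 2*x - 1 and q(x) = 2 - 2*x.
<p,q> = -52/15

Expand the product: p(x)·q(x) = -2*x^4 - 4*x^3 + 2*x^2 + 6*x - 2.
∫_{-1}^{1} of each monomial x^k gives [2/(k+1) if k even, 0 if k odd]. Integrating term-by-term (or equivalently evaluating the antiderivative F(x) = -2*x^5/5 - x^4 + 2*x^3/3 + 3*x^2 - 2*x at the endpoints):
  F(1) − F(−1) = 4/15 − (56/15) = -52/15.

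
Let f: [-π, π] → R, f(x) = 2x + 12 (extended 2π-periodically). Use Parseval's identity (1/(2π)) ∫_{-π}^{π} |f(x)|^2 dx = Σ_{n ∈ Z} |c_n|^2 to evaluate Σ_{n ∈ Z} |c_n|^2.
Σ |c_n|^2 = 4π^2/3 + 144

Expand and integrate term by term over [-π, π]:
  ∫ (2x)^2 dx = 4·(2π^3/3); ∫ 2·2·(12)·x dx = 0 (odd integrand); ∫ 12^2 dx = 144·2π.
So (1/(2π)) ∫_{-π}^{π} (2x + 12)^2 dx = 4π^2/3 + 144 = 4π^2/3 + 144.
Parseval ⇒ Σ |c_n|^2 = 4π^2/3 + 144.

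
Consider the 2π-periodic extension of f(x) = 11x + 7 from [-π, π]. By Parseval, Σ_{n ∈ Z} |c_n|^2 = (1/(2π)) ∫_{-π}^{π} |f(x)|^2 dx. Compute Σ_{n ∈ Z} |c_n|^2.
Σ |c_n|^2 = 121π^2/3 + 49

Expand and integrate term by term over [-π, π]:
  ∫ (11x)^2 dx = 121·(2π^3/3); ∫ 2·11·(7)·x dx = 0 (odd integrand); ∫ 7^2 dx = 49·2π.
So (1/(2π)) ∫_{-π}^{π} (11x + 7)^2 dx = 121π^2/3 + 49 = 121π^2/3 + 49.
Parseval ⇒ Σ |c_n|^2 = 121π^2/3 + 49.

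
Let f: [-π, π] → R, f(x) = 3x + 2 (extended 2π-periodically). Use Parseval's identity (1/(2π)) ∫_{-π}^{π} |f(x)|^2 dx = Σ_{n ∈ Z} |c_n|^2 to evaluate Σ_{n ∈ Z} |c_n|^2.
Σ |c_n|^2 = 3π^2 + 4

Expand and integrate term by term over [-π, π]:
  ∫ (3x)^2 dx = 9·(2π^3/3); ∫ 2·3·(2)·x dx = 0 (odd integrand); ∫ 2^2 dx = 4·2π.
So (1/(2π)) ∫_{-π}^{π} (3x + 2)^2 dx = 9π^2/3 + 4 = 3π^2 + 4.
Parseval ⇒ Σ |c_n|^2 = 3π^2 + 4.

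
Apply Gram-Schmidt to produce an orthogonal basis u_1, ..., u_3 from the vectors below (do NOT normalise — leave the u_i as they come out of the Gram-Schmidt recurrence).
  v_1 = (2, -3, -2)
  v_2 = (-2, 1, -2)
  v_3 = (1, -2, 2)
Orthogonal basis:
  u_1 = (2, -3, -2)
  u_2 = (-28/17, 8/17, -40/17)
  u_3 = (-8/9, -8/9, 4/9)

Apply the Gram-Schmidt recurrence
  u_1 = v_1
  u_i = v_i − Σ_{j<i} ((v_i · u_j) / (u_j · u_j)) · u_j.

Step by step this gives:
  u_1 = (2, -3, -2)
  u_2 = (-28/17, 8/17, -40/17)
  u_3 = (-8/9, -8/9, 4/9)

Orthogonality check:
  u_2 · u_1 = 0 (should be 0)
  u_3 · u_1 = 0 (should be 0)
  u_3 · u_2 = 0 (should be 0)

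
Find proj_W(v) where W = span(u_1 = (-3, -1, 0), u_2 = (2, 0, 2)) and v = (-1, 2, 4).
proj_W(v) = (0, -1, 3)

Set up U = [u_1 | ... | u_2] ∈ R^(3×2). The projector onto W = col(U) is P = U (U^T U)^(-1) U^T.
Compute U^T U =
  [10, -6]
  [-6, 8],
and U^T v = (1, 6).
Solve U^T U · c = U^T v for the coefficients: c = (1, 3/2). The projection is proj_W(v) = U c.
Check: (v - proj_W(v)) · u_1 = 0  (should be 0).
Check: (v - proj_W(v)) · u_2 = 0  (should be 0).
Result: proj_W(v) = (0, -1, 3).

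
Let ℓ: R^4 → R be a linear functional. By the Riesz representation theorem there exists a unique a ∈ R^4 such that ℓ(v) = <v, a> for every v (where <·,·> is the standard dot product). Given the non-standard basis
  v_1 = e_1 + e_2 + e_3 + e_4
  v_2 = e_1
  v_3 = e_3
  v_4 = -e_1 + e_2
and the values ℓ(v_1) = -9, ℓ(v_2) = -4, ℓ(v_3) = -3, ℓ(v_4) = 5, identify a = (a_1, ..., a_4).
a = (-4, 1, -3, -3)

Write a = (a_1, ..., a_4) in the standard basis. For each basis vector v_i, ℓ(v_i) = <v_i, a> is a linear equation in the a_j's. Collect the n equations into a matrix system V a = ℓ, where row i of V is v_i (expressed in the standard basis). Since V is invertible (lower-triangular with 1s on the diagonal, up to permutation), solve by back-substitution:
  V =
[[1, 1, 1, 1],
 [1, 0, 0, 0],
 [0, 0, 1, 0],
 [-1, 1, 0, 0]]
  V a = (-9, -4, -3, 5)
Solving gives a = (-4, 1, -3, -3).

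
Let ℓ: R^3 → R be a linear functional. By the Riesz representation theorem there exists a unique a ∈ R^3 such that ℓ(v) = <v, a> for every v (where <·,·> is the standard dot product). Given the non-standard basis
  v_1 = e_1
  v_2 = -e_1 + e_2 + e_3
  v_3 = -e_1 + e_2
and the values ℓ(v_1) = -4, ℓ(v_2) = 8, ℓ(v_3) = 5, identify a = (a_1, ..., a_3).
a = (-4, 1, 3)

Write a = (a_1, ..., a_3) in the standard basis. For each basis vector v_i, ℓ(v_i) = <v_i, a> is a linear equation in the a_j's. Collect the n equations into a matrix system V a = ℓ, where row i of V is v_i (expressed in the standard basis). Since V is invertible (lower-triangular with 1s on the diagonal, up to permutation), solve by back-substitution:
  V =
[[1, 0, 0],
 [-1, 1, 1],
 [-1, 1, 0]]
  V a = (-4, 8, 5)
Solving gives a = (-4, 1, 3).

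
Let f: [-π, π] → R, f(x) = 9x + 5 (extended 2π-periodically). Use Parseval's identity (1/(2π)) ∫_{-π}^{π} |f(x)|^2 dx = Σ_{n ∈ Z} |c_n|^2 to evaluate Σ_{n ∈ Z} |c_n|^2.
Σ |c_n|^2 = 27π^2 + 25

Expand and integrate term by term over [-π, π]:
  ∫ (9x)^2 dx = 81·(2π^3/3); ∫ 2·9·(5)·x dx = 0 (odd integrand); ∫ 5^2 dx = 25·2π.
So (1/(2π)) ∫_{-π}^{π} (9x + 5)^2 dx = 81π^2/3 + 25 = 27π^2 + 25.
Parseval ⇒ Σ |c_n|^2 = 27π^2 + 25.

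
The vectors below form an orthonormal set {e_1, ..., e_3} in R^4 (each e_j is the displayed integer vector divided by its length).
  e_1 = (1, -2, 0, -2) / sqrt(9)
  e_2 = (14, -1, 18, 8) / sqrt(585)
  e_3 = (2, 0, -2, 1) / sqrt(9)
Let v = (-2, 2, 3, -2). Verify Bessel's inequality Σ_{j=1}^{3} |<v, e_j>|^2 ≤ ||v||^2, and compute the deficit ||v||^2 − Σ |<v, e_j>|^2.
Σ |<v, e_j>|^2 = 1076/65; ||v||^2 = 21; deficit = 289/65

Write each e_j = u_j / sqrt(<u_j, u_j>) where u_j is the displayed integer vector. Then <v, e_j> = <v, u_j> / sqrt(<u_j, u_j>), so |<v, e_j>|^2 = <v, u_j>^2 / <u_j, u_j>.
Coefficients: <v, e_1> = -2/sqrt(9), <v, e_2> = 8/sqrt(585), <v, e_3> = -12/sqrt(9).
Square and sum: Σ |<v, e_j>|^2 = 1076/65.
Compute ||v||^2 = v·v = 21.
Deficit = 21 − 1076/65 = 289/65 ≥ 0, confirming Bessel's inequality. (The deficit equals ||v − Σ <v,e_j> e_j||^2, the squared distance from v to span{e_j}.)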